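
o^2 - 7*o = o*(o - 7)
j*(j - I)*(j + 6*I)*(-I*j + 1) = -I*j^4 + 6*j^3 - I*j^2 + 6*j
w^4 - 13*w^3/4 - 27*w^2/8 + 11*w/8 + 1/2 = (w - 4)*(w - 1/2)*(w + 1/4)*(w + 1)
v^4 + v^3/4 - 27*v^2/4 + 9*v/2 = v*(v - 2)*(v - 3/4)*(v + 3)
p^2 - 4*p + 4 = (p - 2)^2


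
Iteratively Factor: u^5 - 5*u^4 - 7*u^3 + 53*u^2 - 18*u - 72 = (u - 4)*(u^4 - u^3 - 11*u^2 + 9*u + 18) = (u - 4)*(u + 1)*(u^3 - 2*u^2 - 9*u + 18) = (u - 4)*(u + 1)*(u + 3)*(u^2 - 5*u + 6) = (u - 4)*(u - 3)*(u + 1)*(u + 3)*(u - 2)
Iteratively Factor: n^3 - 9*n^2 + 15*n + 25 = (n + 1)*(n^2 - 10*n + 25) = (n - 5)*(n + 1)*(n - 5)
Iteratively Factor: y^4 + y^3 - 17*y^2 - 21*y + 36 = (y + 3)*(y^3 - 2*y^2 - 11*y + 12) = (y - 1)*(y + 3)*(y^2 - y - 12) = (y - 4)*(y - 1)*(y + 3)*(y + 3)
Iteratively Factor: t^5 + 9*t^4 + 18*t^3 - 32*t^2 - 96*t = (t)*(t^4 + 9*t^3 + 18*t^2 - 32*t - 96) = t*(t + 4)*(t^3 + 5*t^2 - 2*t - 24) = t*(t + 4)^2*(t^2 + t - 6) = t*(t - 2)*(t + 4)^2*(t + 3)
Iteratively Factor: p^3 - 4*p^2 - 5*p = (p)*(p^2 - 4*p - 5) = p*(p + 1)*(p - 5)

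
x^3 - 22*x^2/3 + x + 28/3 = (x - 7)*(x - 4/3)*(x + 1)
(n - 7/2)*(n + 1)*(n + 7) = n^3 + 9*n^2/2 - 21*n - 49/2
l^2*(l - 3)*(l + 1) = l^4 - 2*l^3 - 3*l^2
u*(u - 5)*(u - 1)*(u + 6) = u^4 - 31*u^2 + 30*u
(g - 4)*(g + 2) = g^2 - 2*g - 8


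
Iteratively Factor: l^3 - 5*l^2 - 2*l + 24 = (l - 4)*(l^2 - l - 6) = (l - 4)*(l - 3)*(l + 2)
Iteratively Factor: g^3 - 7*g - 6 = (g + 1)*(g^2 - g - 6) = (g - 3)*(g + 1)*(g + 2)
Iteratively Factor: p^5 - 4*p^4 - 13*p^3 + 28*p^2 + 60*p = (p + 2)*(p^4 - 6*p^3 - p^2 + 30*p) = p*(p + 2)*(p^3 - 6*p^2 - p + 30) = p*(p - 5)*(p + 2)*(p^2 - p - 6) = p*(p - 5)*(p + 2)^2*(p - 3)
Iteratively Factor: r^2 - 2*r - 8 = (r + 2)*(r - 4)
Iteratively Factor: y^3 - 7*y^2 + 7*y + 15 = (y + 1)*(y^2 - 8*y + 15) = (y - 3)*(y + 1)*(y - 5)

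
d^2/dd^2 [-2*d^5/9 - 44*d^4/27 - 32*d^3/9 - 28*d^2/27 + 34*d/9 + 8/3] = -40*d^3/9 - 176*d^2/9 - 64*d/3 - 56/27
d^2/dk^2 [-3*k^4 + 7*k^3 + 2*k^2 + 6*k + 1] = -36*k^2 + 42*k + 4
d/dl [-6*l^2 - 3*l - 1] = -12*l - 3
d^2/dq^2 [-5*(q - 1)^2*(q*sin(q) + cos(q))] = 5*q*(q - 1)^2*sin(q) - 20*q*(q - 1)*cos(q) - 10*q*sin(q) - 5*(q - 1)^2*cos(q) - 10*cos(q)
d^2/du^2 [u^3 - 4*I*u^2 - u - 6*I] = 6*u - 8*I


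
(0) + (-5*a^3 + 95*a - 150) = -5*a^3 + 95*a - 150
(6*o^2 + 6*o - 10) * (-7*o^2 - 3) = -42*o^4 - 42*o^3 + 52*o^2 - 18*o + 30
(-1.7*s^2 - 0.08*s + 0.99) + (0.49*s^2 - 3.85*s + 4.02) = -1.21*s^2 - 3.93*s + 5.01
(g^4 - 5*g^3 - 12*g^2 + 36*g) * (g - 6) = g^5 - 11*g^4 + 18*g^3 + 108*g^2 - 216*g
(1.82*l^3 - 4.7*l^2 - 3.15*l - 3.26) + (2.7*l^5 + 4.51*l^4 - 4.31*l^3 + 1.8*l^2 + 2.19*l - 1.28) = 2.7*l^5 + 4.51*l^4 - 2.49*l^3 - 2.9*l^2 - 0.96*l - 4.54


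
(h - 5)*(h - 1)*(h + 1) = h^3 - 5*h^2 - h + 5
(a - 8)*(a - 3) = a^2 - 11*a + 24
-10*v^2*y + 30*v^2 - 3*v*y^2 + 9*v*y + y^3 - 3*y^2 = (-5*v + y)*(2*v + y)*(y - 3)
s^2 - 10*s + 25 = (s - 5)^2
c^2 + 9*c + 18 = (c + 3)*(c + 6)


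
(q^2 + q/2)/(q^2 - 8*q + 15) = q*(2*q + 1)/(2*(q^2 - 8*q + 15))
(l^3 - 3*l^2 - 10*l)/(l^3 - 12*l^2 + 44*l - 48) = l*(l^2 - 3*l - 10)/(l^3 - 12*l^2 + 44*l - 48)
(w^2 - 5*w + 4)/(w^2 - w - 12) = (w - 1)/(w + 3)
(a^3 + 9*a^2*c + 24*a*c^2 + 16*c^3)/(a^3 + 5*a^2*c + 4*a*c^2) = (a + 4*c)/a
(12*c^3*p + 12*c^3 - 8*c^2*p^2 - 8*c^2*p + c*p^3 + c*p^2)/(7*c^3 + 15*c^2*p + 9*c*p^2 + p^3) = c*(12*c^2*p + 12*c^2 - 8*c*p^2 - 8*c*p + p^3 + p^2)/(7*c^3 + 15*c^2*p + 9*c*p^2 + p^3)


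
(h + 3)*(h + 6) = h^2 + 9*h + 18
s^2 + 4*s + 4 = (s + 2)^2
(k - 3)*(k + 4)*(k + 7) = k^3 + 8*k^2 - 5*k - 84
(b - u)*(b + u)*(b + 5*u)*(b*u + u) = b^4*u + 5*b^3*u^2 + b^3*u - b^2*u^3 + 5*b^2*u^2 - 5*b*u^4 - b*u^3 - 5*u^4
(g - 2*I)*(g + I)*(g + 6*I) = g^3 + 5*I*g^2 + 8*g + 12*I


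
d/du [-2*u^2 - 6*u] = -4*u - 6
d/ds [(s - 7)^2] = 2*s - 14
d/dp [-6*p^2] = -12*p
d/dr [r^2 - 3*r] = 2*r - 3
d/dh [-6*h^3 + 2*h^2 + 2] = 2*h*(2 - 9*h)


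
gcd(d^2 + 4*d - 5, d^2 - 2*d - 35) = d + 5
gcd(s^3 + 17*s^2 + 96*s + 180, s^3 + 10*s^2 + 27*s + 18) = s + 6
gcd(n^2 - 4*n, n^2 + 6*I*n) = n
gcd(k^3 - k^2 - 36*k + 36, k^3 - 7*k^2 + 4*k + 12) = k - 6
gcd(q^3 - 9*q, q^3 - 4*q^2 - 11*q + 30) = q + 3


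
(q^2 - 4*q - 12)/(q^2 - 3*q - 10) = (q - 6)/(q - 5)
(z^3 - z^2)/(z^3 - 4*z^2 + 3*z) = z/(z - 3)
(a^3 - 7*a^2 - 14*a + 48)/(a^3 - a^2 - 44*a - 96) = (a - 2)/(a + 4)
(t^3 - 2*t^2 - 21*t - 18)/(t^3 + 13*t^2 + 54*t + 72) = (t^2 - 5*t - 6)/(t^2 + 10*t + 24)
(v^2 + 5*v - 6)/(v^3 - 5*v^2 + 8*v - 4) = (v + 6)/(v^2 - 4*v + 4)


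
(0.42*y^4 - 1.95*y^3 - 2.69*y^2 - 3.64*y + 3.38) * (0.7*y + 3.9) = 0.294*y^5 + 0.273*y^4 - 9.488*y^3 - 13.039*y^2 - 11.83*y + 13.182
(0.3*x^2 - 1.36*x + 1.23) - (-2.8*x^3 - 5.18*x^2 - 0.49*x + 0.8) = 2.8*x^3 + 5.48*x^2 - 0.87*x + 0.43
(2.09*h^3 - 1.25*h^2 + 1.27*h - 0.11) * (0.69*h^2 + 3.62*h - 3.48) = 1.4421*h^5 + 6.7033*h^4 - 10.9219*h^3 + 8.8715*h^2 - 4.8178*h + 0.3828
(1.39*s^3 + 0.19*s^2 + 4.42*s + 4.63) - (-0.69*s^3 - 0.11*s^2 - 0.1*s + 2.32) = 2.08*s^3 + 0.3*s^2 + 4.52*s + 2.31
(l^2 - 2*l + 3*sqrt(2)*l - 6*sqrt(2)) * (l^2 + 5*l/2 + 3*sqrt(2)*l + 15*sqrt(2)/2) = l^4 + l^3/2 + 6*sqrt(2)*l^3 + 3*sqrt(2)*l^2 + 13*l^2 - 30*sqrt(2)*l + 9*l - 90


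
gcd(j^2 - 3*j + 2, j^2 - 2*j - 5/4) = 1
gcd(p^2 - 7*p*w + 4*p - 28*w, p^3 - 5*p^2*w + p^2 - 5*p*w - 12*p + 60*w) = p + 4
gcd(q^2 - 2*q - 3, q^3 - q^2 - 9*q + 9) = q - 3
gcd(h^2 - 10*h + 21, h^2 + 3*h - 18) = h - 3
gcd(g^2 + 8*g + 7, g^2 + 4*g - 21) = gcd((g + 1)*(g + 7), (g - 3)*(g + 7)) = g + 7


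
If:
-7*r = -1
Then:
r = 1/7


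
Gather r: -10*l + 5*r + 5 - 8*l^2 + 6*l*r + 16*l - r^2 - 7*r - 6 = -8*l^2 + 6*l - r^2 + r*(6*l - 2) - 1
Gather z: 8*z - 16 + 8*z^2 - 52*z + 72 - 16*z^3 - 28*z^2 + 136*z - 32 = -16*z^3 - 20*z^2 + 92*z + 24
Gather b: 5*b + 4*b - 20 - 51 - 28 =9*b - 99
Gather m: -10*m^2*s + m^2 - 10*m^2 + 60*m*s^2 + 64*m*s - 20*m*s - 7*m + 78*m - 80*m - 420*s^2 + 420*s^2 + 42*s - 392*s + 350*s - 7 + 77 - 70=m^2*(-10*s - 9) + m*(60*s^2 + 44*s - 9)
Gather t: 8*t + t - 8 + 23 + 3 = 9*t + 18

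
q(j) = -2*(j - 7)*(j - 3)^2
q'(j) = -2*(j - 7)*(2*j - 6) - 2*(j - 3)^2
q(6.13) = 17.05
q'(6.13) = -8.70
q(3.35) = 0.89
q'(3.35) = 4.86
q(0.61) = 73.00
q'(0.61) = -72.51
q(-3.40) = 851.97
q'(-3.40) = -348.16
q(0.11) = 115.09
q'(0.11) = -96.35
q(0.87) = 55.62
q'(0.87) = -61.30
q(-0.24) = 152.01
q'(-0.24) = -114.83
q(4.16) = 7.64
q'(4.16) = 10.49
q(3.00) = 0.00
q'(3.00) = 0.00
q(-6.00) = 2106.00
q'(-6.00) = -630.00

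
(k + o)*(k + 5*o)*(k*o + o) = k^3*o + 6*k^2*o^2 + k^2*o + 5*k*o^3 + 6*k*o^2 + 5*o^3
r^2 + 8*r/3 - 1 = (r - 1/3)*(r + 3)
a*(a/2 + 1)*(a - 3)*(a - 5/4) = a^4/2 - 9*a^3/8 - 19*a^2/8 + 15*a/4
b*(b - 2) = b^2 - 2*b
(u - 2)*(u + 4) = u^2 + 2*u - 8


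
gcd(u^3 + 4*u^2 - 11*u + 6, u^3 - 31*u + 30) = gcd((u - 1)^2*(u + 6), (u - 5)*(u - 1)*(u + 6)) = u^2 + 5*u - 6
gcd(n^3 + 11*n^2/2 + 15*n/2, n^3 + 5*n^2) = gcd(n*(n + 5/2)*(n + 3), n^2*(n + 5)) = n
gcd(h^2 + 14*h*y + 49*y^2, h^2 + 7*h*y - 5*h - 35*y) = h + 7*y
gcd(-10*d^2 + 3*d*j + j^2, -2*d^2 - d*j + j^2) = 2*d - j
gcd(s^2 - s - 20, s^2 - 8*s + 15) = s - 5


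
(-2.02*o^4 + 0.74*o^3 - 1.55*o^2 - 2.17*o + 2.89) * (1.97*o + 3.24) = -3.9794*o^5 - 5.087*o^4 - 0.6559*o^3 - 9.2969*o^2 - 1.3375*o + 9.3636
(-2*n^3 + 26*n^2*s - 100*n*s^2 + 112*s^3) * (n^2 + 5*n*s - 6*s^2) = -2*n^5 + 16*n^4*s + 42*n^3*s^2 - 544*n^2*s^3 + 1160*n*s^4 - 672*s^5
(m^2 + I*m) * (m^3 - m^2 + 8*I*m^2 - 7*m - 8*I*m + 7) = m^5 - m^4 + 9*I*m^4 - 15*m^3 - 9*I*m^3 + 15*m^2 - 7*I*m^2 + 7*I*m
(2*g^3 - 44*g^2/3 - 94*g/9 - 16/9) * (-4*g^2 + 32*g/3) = -8*g^5 + 80*g^4 - 344*g^3/3 - 2816*g^2/27 - 512*g/27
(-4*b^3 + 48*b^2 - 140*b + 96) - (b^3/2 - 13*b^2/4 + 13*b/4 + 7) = -9*b^3/2 + 205*b^2/4 - 573*b/4 + 89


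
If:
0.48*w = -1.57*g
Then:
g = -0.305732484076433*w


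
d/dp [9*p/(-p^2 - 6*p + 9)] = 9*(p^2 + 9)/(p^4 + 12*p^3 + 18*p^2 - 108*p + 81)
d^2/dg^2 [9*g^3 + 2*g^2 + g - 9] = 54*g + 4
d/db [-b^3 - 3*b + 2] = -3*b^2 - 3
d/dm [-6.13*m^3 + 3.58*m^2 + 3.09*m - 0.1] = -18.39*m^2 + 7.16*m + 3.09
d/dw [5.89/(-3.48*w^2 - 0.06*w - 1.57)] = (40.9944*w + 0.3534)/(3.48*w^2 + 0.06*w + 1.57)^2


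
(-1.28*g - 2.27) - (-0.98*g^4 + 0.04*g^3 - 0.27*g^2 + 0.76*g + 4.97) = 0.98*g^4 - 0.04*g^3 + 0.27*g^2 - 2.04*g - 7.24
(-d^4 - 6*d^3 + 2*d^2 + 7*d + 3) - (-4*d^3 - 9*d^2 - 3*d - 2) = -d^4 - 2*d^3 + 11*d^2 + 10*d + 5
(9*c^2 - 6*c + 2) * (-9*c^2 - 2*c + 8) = -81*c^4 + 36*c^3 + 66*c^2 - 52*c + 16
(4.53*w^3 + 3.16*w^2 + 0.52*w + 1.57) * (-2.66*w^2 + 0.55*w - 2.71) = -12.0498*w^5 - 5.9141*w^4 - 11.9215*w^3 - 12.4538*w^2 - 0.5457*w - 4.2547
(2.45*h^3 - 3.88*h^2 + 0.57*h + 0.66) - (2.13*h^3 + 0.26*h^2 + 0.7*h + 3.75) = 0.32*h^3 - 4.14*h^2 - 0.13*h - 3.09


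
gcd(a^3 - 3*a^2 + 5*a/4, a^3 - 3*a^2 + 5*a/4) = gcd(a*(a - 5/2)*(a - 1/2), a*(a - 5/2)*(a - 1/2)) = a^3 - 3*a^2 + 5*a/4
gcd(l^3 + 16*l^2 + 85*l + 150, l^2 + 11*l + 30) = l^2 + 11*l + 30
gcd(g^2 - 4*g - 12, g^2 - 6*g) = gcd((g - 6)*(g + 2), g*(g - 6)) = g - 6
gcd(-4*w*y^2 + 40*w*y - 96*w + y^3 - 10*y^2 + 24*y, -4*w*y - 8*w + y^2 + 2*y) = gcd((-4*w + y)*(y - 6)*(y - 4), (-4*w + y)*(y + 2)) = -4*w + y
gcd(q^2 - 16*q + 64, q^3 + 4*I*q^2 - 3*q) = 1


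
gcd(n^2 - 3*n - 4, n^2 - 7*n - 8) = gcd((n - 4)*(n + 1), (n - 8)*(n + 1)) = n + 1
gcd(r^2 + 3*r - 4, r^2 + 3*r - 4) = r^2 + 3*r - 4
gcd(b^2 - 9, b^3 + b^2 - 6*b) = b + 3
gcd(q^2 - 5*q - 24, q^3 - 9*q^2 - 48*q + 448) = q - 8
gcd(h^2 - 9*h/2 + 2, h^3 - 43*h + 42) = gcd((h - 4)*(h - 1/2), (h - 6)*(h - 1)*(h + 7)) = 1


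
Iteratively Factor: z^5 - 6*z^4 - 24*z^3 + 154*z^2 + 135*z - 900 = (z - 3)*(z^4 - 3*z^3 - 33*z^2 + 55*z + 300) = (z - 5)*(z - 3)*(z^3 + 2*z^2 - 23*z - 60) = (z - 5)*(z - 3)*(z + 4)*(z^2 - 2*z - 15) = (z - 5)^2*(z - 3)*(z + 4)*(z + 3)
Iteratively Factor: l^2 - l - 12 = (l - 4)*(l + 3)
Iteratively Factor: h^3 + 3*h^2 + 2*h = (h)*(h^2 + 3*h + 2) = h*(h + 1)*(h + 2)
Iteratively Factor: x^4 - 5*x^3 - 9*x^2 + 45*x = (x - 5)*(x^3 - 9*x) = x*(x - 5)*(x^2 - 9) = x*(x - 5)*(x + 3)*(x - 3)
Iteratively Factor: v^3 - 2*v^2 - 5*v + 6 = (v - 1)*(v^2 - v - 6) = (v - 1)*(v + 2)*(v - 3)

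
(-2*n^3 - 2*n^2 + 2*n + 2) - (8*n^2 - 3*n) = -2*n^3 - 10*n^2 + 5*n + 2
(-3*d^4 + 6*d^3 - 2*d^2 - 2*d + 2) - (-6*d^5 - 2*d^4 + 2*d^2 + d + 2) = 6*d^5 - d^4 + 6*d^3 - 4*d^2 - 3*d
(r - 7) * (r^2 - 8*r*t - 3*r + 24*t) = r^3 - 8*r^2*t - 10*r^2 + 80*r*t + 21*r - 168*t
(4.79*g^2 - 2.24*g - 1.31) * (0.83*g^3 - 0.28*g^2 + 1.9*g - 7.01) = 3.9757*g^5 - 3.2004*g^4 + 8.6409*g^3 - 37.4671*g^2 + 13.2134*g + 9.1831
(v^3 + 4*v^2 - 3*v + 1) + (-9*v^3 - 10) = -8*v^3 + 4*v^2 - 3*v - 9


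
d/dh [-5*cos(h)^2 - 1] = 5*sin(2*h)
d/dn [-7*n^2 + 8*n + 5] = 8 - 14*n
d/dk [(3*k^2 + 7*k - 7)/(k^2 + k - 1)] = 4*k*(2 - k)/(k^4 + 2*k^3 - k^2 - 2*k + 1)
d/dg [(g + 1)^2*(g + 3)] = (g + 1)*(3*g + 7)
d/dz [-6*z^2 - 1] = -12*z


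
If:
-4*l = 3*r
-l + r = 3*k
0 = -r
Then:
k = 0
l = 0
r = 0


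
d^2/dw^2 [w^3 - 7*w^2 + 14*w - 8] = 6*w - 14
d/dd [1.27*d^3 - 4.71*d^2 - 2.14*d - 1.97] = 3.81*d^2 - 9.42*d - 2.14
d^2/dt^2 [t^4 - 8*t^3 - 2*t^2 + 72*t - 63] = 12*t^2 - 48*t - 4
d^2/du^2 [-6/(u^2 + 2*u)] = 12*(u*(u + 2) - 4*(u + 1)^2)/(u^3*(u + 2)^3)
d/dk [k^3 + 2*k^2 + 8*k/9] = 3*k^2 + 4*k + 8/9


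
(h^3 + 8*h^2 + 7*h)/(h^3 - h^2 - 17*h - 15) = h*(h + 7)/(h^2 - 2*h - 15)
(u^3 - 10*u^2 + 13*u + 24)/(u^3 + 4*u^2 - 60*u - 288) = (u^2 - 2*u - 3)/(u^2 + 12*u + 36)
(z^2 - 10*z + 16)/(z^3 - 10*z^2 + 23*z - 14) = (z - 8)/(z^2 - 8*z + 7)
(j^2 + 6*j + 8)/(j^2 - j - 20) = (j + 2)/(j - 5)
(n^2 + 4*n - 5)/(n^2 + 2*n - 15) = (n - 1)/(n - 3)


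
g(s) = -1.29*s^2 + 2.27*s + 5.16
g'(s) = 2.27 - 2.58*s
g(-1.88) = -3.67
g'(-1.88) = 7.12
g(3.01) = 0.31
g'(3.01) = -5.50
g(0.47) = 5.94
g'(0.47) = 1.06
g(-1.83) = -3.31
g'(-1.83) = 6.99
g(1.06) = 6.12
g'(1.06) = -0.46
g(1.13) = 6.08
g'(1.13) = -0.65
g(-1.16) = 0.79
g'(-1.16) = 5.26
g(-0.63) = 3.22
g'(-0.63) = 3.90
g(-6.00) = -54.90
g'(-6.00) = 17.75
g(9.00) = -78.90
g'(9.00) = -20.95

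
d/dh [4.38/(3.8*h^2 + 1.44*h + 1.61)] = (-33.288*h - 6.3072)/(3.8*h^2 + 1.44*h + 1.61)^2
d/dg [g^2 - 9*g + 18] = 2*g - 9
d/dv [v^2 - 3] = 2*v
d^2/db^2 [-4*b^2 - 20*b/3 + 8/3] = -8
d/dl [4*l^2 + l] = 8*l + 1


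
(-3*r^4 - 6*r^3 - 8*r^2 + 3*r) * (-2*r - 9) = 6*r^5 + 39*r^4 + 70*r^3 + 66*r^2 - 27*r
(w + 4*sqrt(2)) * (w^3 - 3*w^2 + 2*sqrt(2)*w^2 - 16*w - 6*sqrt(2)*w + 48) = w^4 - 3*w^3 + 6*sqrt(2)*w^3 - 18*sqrt(2)*w^2 - 64*sqrt(2)*w + 192*sqrt(2)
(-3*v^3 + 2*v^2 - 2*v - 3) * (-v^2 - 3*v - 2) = 3*v^5 + 7*v^4 + 2*v^3 + 5*v^2 + 13*v + 6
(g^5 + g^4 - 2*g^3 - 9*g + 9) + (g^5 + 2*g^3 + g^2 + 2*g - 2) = 2*g^5 + g^4 + g^2 - 7*g + 7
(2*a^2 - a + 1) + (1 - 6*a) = 2*a^2 - 7*a + 2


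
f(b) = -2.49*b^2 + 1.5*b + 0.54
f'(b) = 1.5 - 4.98*b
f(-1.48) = -7.13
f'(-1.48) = 8.87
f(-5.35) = -78.76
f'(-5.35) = 28.14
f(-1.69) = -9.11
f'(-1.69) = 9.92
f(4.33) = -39.65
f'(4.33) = -20.06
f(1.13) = -0.94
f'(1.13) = -4.13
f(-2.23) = -15.19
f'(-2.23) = 12.61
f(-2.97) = -25.88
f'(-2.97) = 16.29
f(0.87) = -0.04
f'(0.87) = -2.83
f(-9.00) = -214.65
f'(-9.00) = 46.32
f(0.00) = 0.54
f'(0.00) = 1.50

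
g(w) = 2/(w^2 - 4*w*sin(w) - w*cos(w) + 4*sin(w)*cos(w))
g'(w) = 2*(-w*sin(w) + 4*w*cos(w) - 2*w + 4*sin(w)^2 + 4*sin(w) - 4*cos(w)^2 + cos(w))/(w^2 - 4*w*sin(w) - w*cos(w) + 4*sin(w)*cos(w))^2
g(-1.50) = -0.51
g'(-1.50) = 0.15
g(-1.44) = -0.50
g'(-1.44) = 0.09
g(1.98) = -0.50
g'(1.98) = -0.36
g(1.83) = -0.47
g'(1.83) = -0.02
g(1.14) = -1.11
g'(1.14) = 3.23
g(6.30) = 0.06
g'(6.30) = 0.02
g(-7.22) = 0.06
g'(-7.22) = -0.02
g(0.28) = 3.56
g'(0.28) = -5.59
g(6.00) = 0.06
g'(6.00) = 0.01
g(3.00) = 0.21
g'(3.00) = -0.48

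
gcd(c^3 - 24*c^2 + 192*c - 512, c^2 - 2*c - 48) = c - 8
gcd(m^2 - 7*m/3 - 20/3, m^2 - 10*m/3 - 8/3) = m - 4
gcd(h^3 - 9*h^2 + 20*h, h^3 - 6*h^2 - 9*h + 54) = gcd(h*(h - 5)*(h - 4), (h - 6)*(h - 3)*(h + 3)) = 1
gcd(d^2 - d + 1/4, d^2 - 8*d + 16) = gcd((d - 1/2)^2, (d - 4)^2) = 1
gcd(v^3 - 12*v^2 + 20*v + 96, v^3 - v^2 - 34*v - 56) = v + 2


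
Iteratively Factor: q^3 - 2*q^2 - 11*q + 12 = (q + 3)*(q^2 - 5*q + 4) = (q - 4)*(q + 3)*(q - 1)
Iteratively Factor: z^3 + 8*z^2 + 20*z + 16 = (z + 2)*(z^2 + 6*z + 8) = (z + 2)*(z + 4)*(z + 2)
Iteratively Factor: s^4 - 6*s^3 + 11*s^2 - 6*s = (s - 3)*(s^3 - 3*s^2 + 2*s) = (s - 3)*(s - 1)*(s^2 - 2*s) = (s - 3)*(s - 2)*(s - 1)*(s)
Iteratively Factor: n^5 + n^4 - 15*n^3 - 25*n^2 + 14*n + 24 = (n - 4)*(n^4 + 5*n^3 + 5*n^2 - 5*n - 6) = (n - 4)*(n + 2)*(n^3 + 3*n^2 - n - 3) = (n - 4)*(n + 2)*(n + 3)*(n^2 - 1) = (n - 4)*(n + 1)*(n + 2)*(n + 3)*(n - 1)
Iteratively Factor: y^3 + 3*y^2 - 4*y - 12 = (y + 2)*(y^2 + y - 6) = (y - 2)*(y + 2)*(y + 3)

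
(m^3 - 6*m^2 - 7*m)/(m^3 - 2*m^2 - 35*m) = (m + 1)/(m + 5)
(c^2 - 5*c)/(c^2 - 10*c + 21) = c*(c - 5)/(c^2 - 10*c + 21)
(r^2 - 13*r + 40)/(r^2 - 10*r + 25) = (r - 8)/(r - 5)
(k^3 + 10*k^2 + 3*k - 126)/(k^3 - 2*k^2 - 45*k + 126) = (k + 6)/(k - 6)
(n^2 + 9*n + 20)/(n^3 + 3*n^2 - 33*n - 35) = (n^2 + 9*n + 20)/(n^3 + 3*n^2 - 33*n - 35)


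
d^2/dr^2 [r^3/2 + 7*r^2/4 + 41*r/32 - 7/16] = 3*r + 7/2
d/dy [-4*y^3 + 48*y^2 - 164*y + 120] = -12*y^2 + 96*y - 164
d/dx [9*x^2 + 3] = 18*x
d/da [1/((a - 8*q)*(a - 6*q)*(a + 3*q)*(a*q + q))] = (-(a + 1)*(a - 8*q)*(a - 6*q) - (a + 1)*(a - 8*q)*(a + 3*q) - (a + 1)*(a - 6*q)*(a + 3*q) - (a - 8*q)*(a - 6*q)*(a + 3*q))/(q*(a + 1)^2*(a - 8*q)^2*(a - 6*q)^2*(a + 3*q)^2)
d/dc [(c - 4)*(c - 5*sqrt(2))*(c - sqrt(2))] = 3*c^2 - 12*sqrt(2)*c - 8*c + 10 + 24*sqrt(2)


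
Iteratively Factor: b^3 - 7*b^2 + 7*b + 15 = (b + 1)*(b^2 - 8*b + 15) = (b - 5)*(b + 1)*(b - 3)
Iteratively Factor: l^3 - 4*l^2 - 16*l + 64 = (l - 4)*(l^2 - 16) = (l - 4)*(l + 4)*(l - 4)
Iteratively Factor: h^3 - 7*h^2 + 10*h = (h - 5)*(h^2 - 2*h) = (h - 5)*(h - 2)*(h)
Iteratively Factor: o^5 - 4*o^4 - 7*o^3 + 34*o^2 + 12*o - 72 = (o + 2)*(o^4 - 6*o^3 + 5*o^2 + 24*o - 36) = (o - 3)*(o + 2)*(o^3 - 3*o^2 - 4*o + 12) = (o - 3)*(o + 2)^2*(o^2 - 5*o + 6) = (o - 3)*(o - 2)*(o + 2)^2*(o - 3)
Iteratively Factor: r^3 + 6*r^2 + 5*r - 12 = (r + 3)*(r^2 + 3*r - 4) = (r - 1)*(r + 3)*(r + 4)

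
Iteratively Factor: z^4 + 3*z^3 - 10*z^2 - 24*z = (z - 3)*(z^3 + 6*z^2 + 8*z) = (z - 3)*(z + 4)*(z^2 + 2*z) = (z - 3)*(z + 2)*(z + 4)*(z)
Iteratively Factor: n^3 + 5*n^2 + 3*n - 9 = (n + 3)*(n^2 + 2*n - 3) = (n - 1)*(n + 3)*(n + 3)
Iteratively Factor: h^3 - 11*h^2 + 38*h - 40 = (h - 4)*(h^2 - 7*h + 10) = (h - 5)*(h - 4)*(h - 2)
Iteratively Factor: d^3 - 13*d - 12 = (d + 1)*(d^2 - d - 12) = (d + 1)*(d + 3)*(d - 4)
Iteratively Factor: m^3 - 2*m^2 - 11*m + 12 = (m - 1)*(m^2 - m - 12) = (m - 4)*(m - 1)*(m + 3)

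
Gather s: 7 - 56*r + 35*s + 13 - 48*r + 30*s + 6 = -104*r + 65*s + 26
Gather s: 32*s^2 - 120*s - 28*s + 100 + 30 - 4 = 32*s^2 - 148*s + 126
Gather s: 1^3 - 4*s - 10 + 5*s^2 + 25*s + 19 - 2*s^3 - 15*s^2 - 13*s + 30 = -2*s^3 - 10*s^2 + 8*s + 40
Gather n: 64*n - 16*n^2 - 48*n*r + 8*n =-16*n^2 + n*(72 - 48*r)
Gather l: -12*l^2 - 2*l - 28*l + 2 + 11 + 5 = -12*l^2 - 30*l + 18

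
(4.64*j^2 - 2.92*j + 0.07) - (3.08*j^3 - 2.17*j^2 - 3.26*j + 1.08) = -3.08*j^3 + 6.81*j^2 + 0.34*j - 1.01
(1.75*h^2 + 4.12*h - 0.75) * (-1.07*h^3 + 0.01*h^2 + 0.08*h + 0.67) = -1.8725*h^5 - 4.3909*h^4 + 0.9837*h^3 + 1.4946*h^2 + 2.7004*h - 0.5025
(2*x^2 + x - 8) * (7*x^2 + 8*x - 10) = 14*x^4 + 23*x^3 - 68*x^2 - 74*x + 80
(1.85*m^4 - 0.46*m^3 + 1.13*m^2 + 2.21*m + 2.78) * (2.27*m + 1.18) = 4.1995*m^5 + 1.1388*m^4 + 2.0223*m^3 + 6.3501*m^2 + 8.9184*m + 3.2804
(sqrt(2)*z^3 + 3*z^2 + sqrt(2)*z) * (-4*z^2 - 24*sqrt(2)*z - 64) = -4*sqrt(2)*z^5 - 60*z^4 - 140*sqrt(2)*z^3 - 240*z^2 - 64*sqrt(2)*z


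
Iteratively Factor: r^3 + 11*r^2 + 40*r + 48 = (r + 4)*(r^2 + 7*r + 12) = (r + 4)^2*(r + 3)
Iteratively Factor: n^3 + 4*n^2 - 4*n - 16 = (n + 2)*(n^2 + 2*n - 8) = (n - 2)*(n + 2)*(n + 4)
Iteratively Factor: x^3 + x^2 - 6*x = (x)*(x^2 + x - 6) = x*(x - 2)*(x + 3)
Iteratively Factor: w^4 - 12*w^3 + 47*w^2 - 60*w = (w - 5)*(w^3 - 7*w^2 + 12*w) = (w - 5)*(w - 3)*(w^2 - 4*w) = w*(w - 5)*(w - 3)*(w - 4)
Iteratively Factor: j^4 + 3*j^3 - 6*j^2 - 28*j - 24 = (j + 2)*(j^3 + j^2 - 8*j - 12) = (j + 2)^2*(j^2 - j - 6) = (j - 3)*(j + 2)^2*(j + 2)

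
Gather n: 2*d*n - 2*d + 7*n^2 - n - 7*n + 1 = -2*d + 7*n^2 + n*(2*d - 8) + 1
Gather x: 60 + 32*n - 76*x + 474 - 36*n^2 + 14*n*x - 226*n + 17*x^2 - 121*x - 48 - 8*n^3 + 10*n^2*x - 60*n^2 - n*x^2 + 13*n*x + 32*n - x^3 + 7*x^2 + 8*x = -8*n^3 - 96*n^2 - 162*n - x^3 + x^2*(24 - n) + x*(10*n^2 + 27*n - 189) + 486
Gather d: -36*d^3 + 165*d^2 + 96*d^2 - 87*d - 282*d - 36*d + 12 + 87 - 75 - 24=-36*d^3 + 261*d^2 - 405*d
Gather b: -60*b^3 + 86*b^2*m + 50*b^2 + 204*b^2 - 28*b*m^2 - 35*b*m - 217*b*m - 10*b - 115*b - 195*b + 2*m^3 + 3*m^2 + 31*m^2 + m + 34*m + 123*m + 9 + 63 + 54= -60*b^3 + b^2*(86*m + 254) + b*(-28*m^2 - 252*m - 320) + 2*m^3 + 34*m^2 + 158*m + 126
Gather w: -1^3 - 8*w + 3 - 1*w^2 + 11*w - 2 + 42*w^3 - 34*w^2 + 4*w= 42*w^3 - 35*w^2 + 7*w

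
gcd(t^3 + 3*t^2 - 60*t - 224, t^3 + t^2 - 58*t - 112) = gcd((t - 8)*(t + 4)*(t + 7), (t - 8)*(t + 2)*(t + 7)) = t^2 - t - 56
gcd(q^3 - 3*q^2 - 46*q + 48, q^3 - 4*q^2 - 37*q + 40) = q^2 - 9*q + 8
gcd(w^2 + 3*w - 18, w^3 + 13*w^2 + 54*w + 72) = w + 6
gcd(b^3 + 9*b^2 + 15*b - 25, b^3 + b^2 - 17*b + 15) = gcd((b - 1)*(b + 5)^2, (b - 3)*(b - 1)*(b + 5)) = b^2 + 4*b - 5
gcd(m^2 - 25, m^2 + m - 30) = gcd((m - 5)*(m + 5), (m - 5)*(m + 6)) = m - 5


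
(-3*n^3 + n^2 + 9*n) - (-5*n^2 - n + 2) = -3*n^3 + 6*n^2 + 10*n - 2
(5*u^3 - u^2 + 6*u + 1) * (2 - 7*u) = -35*u^4 + 17*u^3 - 44*u^2 + 5*u + 2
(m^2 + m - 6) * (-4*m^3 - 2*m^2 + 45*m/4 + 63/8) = -4*m^5 - 6*m^4 + 133*m^3/4 + 249*m^2/8 - 477*m/8 - 189/4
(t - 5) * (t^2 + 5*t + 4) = t^3 - 21*t - 20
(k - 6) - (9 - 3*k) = 4*k - 15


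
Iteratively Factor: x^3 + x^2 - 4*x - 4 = (x + 2)*(x^2 - x - 2) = (x + 1)*(x + 2)*(x - 2)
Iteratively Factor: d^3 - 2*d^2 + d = (d - 1)*(d^2 - d) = (d - 1)^2*(d)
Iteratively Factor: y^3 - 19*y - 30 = (y + 3)*(y^2 - 3*y - 10) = (y + 2)*(y + 3)*(y - 5)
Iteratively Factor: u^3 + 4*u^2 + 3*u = (u + 1)*(u^2 + 3*u) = (u + 1)*(u + 3)*(u)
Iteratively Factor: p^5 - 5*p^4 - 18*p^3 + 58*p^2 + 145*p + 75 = (p + 1)*(p^4 - 6*p^3 - 12*p^2 + 70*p + 75) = (p + 1)*(p + 3)*(p^3 - 9*p^2 + 15*p + 25) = (p - 5)*(p + 1)*(p + 3)*(p^2 - 4*p - 5) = (p - 5)*(p + 1)^2*(p + 3)*(p - 5)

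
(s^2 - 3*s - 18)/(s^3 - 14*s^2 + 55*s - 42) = (s + 3)/(s^2 - 8*s + 7)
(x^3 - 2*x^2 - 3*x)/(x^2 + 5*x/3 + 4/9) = 9*x*(x^2 - 2*x - 3)/(9*x^2 + 15*x + 4)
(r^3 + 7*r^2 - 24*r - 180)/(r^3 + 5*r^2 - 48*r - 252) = (r - 5)/(r - 7)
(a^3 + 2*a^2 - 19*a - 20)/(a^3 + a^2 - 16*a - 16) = (a + 5)/(a + 4)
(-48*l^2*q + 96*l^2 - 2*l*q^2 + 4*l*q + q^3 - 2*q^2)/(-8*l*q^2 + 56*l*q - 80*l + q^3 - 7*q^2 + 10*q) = (6*l + q)/(q - 5)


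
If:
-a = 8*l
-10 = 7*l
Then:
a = 80/7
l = -10/7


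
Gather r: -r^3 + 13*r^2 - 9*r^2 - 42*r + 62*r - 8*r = -r^3 + 4*r^2 + 12*r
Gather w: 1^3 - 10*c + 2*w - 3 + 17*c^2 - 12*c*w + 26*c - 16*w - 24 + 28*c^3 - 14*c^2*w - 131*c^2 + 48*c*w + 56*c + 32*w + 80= 28*c^3 - 114*c^2 + 72*c + w*(-14*c^2 + 36*c + 18) + 54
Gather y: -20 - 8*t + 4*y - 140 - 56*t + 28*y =-64*t + 32*y - 160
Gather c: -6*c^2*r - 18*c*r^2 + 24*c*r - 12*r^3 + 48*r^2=-6*c^2*r + c*(-18*r^2 + 24*r) - 12*r^3 + 48*r^2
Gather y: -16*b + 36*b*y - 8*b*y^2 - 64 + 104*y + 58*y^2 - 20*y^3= -16*b - 20*y^3 + y^2*(58 - 8*b) + y*(36*b + 104) - 64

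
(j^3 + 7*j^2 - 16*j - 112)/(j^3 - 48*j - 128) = (j^2 + 3*j - 28)/(j^2 - 4*j - 32)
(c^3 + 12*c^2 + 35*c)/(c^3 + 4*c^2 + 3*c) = (c^2 + 12*c + 35)/(c^2 + 4*c + 3)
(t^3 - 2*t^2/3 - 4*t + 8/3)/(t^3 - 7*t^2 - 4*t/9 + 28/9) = 3*(t^2 - 4)/(3*t^2 - 19*t - 14)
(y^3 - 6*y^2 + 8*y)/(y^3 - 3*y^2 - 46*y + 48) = y*(y^2 - 6*y + 8)/(y^3 - 3*y^2 - 46*y + 48)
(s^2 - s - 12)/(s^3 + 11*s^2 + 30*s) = (s^2 - s - 12)/(s*(s^2 + 11*s + 30))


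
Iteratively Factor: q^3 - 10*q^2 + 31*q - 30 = (q - 5)*(q^2 - 5*q + 6) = (q - 5)*(q - 3)*(q - 2)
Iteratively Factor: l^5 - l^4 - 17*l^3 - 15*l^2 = (l)*(l^4 - l^3 - 17*l^2 - 15*l) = l*(l - 5)*(l^3 + 4*l^2 + 3*l) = l*(l - 5)*(l + 1)*(l^2 + 3*l) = l^2*(l - 5)*(l + 1)*(l + 3)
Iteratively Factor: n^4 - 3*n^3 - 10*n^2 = (n - 5)*(n^3 + 2*n^2) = n*(n - 5)*(n^2 + 2*n) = n^2*(n - 5)*(n + 2)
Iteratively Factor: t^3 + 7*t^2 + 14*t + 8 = (t + 2)*(t^2 + 5*t + 4) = (t + 1)*(t + 2)*(t + 4)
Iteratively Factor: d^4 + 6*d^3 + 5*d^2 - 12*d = (d)*(d^3 + 6*d^2 + 5*d - 12) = d*(d + 3)*(d^2 + 3*d - 4) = d*(d - 1)*(d + 3)*(d + 4)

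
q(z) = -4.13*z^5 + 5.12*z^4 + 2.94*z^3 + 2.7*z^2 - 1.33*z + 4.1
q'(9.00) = -119793.04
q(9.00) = -207925.96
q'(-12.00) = -462383.89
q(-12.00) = 1129173.02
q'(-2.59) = -1241.19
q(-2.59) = 686.31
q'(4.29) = -5193.25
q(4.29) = -3986.77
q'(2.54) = -454.62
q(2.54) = -157.21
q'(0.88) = 11.83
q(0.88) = 7.91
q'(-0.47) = -5.05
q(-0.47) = 5.36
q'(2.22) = -223.37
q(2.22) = -51.72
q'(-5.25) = -18437.73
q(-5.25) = 20021.70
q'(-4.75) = -12535.08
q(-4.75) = 12349.28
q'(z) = -20.65*z^4 + 20.48*z^3 + 8.82*z^2 + 5.4*z - 1.33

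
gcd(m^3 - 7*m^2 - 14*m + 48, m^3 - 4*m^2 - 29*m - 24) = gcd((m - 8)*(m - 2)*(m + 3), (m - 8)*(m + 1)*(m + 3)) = m^2 - 5*m - 24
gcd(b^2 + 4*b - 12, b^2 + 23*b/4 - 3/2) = b + 6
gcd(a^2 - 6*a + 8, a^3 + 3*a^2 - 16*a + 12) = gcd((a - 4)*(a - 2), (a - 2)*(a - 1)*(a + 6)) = a - 2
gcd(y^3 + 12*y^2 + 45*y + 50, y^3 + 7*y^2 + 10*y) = y^2 + 7*y + 10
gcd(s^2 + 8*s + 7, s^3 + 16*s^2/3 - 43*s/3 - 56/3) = s^2 + 8*s + 7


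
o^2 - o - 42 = (o - 7)*(o + 6)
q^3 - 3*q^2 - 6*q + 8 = (q - 4)*(q - 1)*(q + 2)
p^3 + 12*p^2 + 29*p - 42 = (p - 1)*(p + 6)*(p + 7)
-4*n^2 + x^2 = (-2*n + x)*(2*n + x)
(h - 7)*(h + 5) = h^2 - 2*h - 35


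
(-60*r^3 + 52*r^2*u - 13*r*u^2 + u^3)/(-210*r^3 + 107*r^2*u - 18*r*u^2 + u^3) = (2*r - u)/(7*r - u)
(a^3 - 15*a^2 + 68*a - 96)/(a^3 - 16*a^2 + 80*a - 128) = (a - 3)/(a - 4)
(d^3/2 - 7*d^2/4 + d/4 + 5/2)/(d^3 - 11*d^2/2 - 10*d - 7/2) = (2*d^2 - 9*d + 10)/(2*(2*d^2 - 13*d - 7))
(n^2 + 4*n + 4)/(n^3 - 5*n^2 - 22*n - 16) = (n + 2)/(n^2 - 7*n - 8)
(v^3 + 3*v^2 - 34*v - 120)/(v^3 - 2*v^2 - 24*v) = (v + 5)/v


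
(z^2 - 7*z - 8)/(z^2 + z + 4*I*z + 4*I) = (z - 8)/(z + 4*I)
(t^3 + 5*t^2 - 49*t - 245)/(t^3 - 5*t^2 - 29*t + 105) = (t + 7)/(t - 3)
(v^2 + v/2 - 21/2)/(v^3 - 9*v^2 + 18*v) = (v + 7/2)/(v*(v - 6))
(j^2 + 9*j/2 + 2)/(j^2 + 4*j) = (j + 1/2)/j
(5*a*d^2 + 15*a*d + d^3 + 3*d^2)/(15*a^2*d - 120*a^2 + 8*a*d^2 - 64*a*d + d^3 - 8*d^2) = d*(d + 3)/(3*a*d - 24*a + d^2 - 8*d)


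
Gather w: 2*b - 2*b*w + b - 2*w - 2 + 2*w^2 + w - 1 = 3*b + 2*w^2 + w*(-2*b - 1) - 3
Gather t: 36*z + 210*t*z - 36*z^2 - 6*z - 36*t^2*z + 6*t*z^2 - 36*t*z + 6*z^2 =-36*t^2*z + t*(6*z^2 + 174*z) - 30*z^2 + 30*z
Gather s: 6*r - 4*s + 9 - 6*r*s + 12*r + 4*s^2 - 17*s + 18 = 18*r + 4*s^2 + s*(-6*r - 21) + 27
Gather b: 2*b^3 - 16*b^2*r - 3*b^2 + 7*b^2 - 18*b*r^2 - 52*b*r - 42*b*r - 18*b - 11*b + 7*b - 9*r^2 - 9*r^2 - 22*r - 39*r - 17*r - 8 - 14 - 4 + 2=2*b^3 + b^2*(4 - 16*r) + b*(-18*r^2 - 94*r - 22) - 18*r^2 - 78*r - 24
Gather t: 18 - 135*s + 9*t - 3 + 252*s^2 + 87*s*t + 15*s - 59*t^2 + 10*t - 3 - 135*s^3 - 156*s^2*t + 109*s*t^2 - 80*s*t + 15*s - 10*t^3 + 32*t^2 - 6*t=-135*s^3 + 252*s^2 - 105*s - 10*t^3 + t^2*(109*s - 27) + t*(-156*s^2 + 7*s + 13) + 12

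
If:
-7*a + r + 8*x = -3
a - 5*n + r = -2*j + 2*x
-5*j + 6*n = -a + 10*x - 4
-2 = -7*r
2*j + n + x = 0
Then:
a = 6203/5285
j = -1457/5285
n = -49/755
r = 2/7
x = 3257/5285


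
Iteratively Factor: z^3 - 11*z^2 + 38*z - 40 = (z - 2)*(z^2 - 9*z + 20) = (z - 4)*(z - 2)*(z - 5)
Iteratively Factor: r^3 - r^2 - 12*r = (r - 4)*(r^2 + 3*r) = r*(r - 4)*(r + 3)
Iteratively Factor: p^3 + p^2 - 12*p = (p + 4)*(p^2 - 3*p) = p*(p + 4)*(p - 3)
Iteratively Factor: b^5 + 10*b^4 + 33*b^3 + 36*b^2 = (b)*(b^4 + 10*b^3 + 33*b^2 + 36*b) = b*(b + 3)*(b^3 + 7*b^2 + 12*b) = b*(b + 3)*(b + 4)*(b^2 + 3*b) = b^2*(b + 3)*(b + 4)*(b + 3)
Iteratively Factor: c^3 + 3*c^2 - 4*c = (c - 1)*(c^2 + 4*c) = c*(c - 1)*(c + 4)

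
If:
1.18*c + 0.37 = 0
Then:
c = -0.31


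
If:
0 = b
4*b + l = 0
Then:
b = 0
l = 0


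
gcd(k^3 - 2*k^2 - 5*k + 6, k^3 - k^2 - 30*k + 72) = k - 3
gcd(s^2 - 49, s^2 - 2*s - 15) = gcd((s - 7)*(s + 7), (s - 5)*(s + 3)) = 1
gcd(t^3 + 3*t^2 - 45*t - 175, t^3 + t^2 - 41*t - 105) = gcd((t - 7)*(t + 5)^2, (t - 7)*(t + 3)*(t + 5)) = t^2 - 2*t - 35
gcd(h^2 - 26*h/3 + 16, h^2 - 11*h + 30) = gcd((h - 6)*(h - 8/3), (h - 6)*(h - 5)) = h - 6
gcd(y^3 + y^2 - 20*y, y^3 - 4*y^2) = y^2 - 4*y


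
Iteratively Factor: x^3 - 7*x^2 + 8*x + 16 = (x - 4)*(x^2 - 3*x - 4) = (x - 4)^2*(x + 1)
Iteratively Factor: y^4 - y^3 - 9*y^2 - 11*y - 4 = (y + 1)*(y^3 - 2*y^2 - 7*y - 4) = (y + 1)^2*(y^2 - 3*y - 4) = (y + 1)^3*(y - 4)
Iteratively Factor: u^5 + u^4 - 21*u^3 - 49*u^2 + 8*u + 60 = (u - 1)*(u^4 + 2*u^3 - 19*u^2 - 68*u - 60) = (u - 1)*(u + 2)*(u^3 - 19*u - 30) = (u - 1)*(u + 2)^2*(u^2 - 2*u - 15) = (u - 1)*(u + 2)^2*(u + 3)*(u - 5)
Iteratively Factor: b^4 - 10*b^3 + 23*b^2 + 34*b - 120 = (b - 3)*(b^3 - 7*b^2 + 2*b + 40) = (b - 4)*(b - 3)*(b^2 - 3*b - 10) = (b - 5)*(b - 4)*(b - 3)*(b + 2)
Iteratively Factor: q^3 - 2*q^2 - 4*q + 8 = (q - 2)*(q^2 - 4) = (q - 2)^2*(q + 2)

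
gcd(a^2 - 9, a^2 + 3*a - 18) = a - 3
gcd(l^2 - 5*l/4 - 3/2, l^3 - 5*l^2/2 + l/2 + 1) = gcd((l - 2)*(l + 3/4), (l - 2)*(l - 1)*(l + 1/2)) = l - 2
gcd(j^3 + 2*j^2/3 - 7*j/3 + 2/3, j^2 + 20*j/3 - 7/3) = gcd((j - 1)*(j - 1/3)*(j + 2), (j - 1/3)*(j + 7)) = j - 1/3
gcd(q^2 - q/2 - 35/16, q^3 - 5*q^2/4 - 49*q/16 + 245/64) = q - 7/4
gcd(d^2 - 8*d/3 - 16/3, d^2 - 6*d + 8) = d - 4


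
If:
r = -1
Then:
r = -1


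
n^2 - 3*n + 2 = (n - 2)*(n - 1)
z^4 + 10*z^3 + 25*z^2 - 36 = (z - 1)*(z + 2)*(z + 3)*(z + 6)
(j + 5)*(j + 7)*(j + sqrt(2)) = j^3 + sqrt(2)*j^2 + 12*j^2 + 12*sqrt(2)*j + 35*j + 35*sqrt(2)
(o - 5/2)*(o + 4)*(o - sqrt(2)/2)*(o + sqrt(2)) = o^4 + sqrt(2)*o^3/2 + 3*o^3/2 - 11*o^2 + 3*sqrt(2)*o^2/4 - 5*sqrt(2)*o - 3*o/2 + 10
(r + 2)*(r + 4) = r^2 + 6*r + 8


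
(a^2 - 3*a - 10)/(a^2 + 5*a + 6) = (a - 5)/(a + 3)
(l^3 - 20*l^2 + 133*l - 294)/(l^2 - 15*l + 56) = (l^2 - 13*l + 42)/(l - 8)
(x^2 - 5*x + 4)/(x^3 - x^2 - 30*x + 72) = (x - 1)/(x^2 + 3*x - 18)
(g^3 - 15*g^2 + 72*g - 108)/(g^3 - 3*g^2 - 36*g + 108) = (g - 6)/(g + 6)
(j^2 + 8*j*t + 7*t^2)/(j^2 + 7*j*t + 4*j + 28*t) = (j + t)/(j + 4)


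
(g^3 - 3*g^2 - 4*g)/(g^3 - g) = (g - 4)/(g - 1)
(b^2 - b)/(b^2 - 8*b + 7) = b/(b - 7)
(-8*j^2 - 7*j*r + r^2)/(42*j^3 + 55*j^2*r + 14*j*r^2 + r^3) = (-8*j + r)/(42*j^2 + 13*j*r + r^2)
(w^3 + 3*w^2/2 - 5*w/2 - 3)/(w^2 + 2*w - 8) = (2*w^3 + 3*w^2 - 5*w - 6)/(2*(w^2 + 2*w - 8))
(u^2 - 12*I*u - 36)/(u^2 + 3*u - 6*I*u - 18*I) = (u - 6*I)/(u + 3)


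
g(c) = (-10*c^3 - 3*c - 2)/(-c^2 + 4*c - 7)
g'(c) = (2*c - 4)*(-10*c^3 - 3*c - 2)/(-c^2 + 4*c - 7)^2 + (-30*c^2 - 3)/(-c^2 + 4*c - 7)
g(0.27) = 0.50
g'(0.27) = 1.16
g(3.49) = 83.82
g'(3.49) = 22.72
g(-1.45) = -2.20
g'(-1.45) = 3.41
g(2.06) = 31.83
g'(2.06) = 42.11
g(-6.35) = -35.44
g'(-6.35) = 8.54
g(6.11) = 115.69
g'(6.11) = 8.65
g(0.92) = 3.01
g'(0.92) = 8.38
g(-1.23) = -1.51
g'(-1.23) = 2.88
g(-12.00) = -87.01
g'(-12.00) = 9.48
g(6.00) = 114.74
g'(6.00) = 8.69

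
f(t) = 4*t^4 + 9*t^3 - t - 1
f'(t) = 16*t^3 + 27*t^2 - 1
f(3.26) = 759.34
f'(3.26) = 840.28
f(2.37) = 242.64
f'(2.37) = 363.65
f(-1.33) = -8.33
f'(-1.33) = 9.12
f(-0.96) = -4.61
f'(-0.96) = 9.73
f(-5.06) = 1460.25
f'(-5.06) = -1382.57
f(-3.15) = 114.67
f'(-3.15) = -233.19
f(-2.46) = 13.97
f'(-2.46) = -75.80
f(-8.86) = 18397.05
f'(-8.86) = -9009.61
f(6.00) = 7121.00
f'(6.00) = 4427.00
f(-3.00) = 83.00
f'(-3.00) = -190.00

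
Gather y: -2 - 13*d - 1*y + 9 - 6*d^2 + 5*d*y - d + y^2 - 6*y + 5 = -6*d^2 - 14*d + y^2 + y*(5*d - 7) + 12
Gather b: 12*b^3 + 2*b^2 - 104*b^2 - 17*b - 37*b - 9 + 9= 12*b^3 - 102*b^2 - 54*b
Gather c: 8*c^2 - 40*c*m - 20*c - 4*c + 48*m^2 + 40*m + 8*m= 8*c^2 + c*(-40*m - 24) + 48*m^2 + 48*m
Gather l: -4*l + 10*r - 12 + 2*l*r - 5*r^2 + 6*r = l*(2*r - 4) - 5*r^2 + 16*r - 12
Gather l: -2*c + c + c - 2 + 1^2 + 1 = 0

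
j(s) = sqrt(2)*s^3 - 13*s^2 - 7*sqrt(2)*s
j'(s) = 3*sqrt(2)*s^2 - 26*s - 7*sqrt(2)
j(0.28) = -3.76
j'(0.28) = -16.85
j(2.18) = -68.71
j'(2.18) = -46.42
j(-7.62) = -1305.12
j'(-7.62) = 434.57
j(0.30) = -4.10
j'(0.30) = -17.32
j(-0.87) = -2.16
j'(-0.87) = 15.93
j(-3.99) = -257.29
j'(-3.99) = 161.38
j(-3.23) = -151.31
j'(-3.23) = 118.34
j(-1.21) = -9.56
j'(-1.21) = 27.77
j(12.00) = 452.97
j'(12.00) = 289.04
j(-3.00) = -125.49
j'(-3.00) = 106.28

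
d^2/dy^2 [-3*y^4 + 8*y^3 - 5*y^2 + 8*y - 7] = -36*y^2 + 48*y - 10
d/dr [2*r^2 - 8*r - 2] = 4*r - 8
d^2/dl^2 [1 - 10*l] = 0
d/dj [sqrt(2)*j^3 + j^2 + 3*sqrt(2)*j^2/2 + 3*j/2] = 3*sqrt(2)*j^2 + 2*j + 3*sqrt(2)*j + 3/2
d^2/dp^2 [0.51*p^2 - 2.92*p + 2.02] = 1.02000000000000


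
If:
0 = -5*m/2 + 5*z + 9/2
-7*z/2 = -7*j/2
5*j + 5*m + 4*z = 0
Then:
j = -9/19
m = 81/95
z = -9/19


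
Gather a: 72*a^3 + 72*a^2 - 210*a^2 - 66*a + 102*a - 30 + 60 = 72*a^3 - 138*a^2 + 36*a + 30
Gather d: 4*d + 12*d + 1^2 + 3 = 16*d + 4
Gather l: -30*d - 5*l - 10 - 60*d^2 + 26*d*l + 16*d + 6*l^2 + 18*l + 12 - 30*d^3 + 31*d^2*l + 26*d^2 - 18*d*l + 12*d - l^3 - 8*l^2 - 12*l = -30*d^3 - 34*d^2 - 2*d - l^3 - 2*l^2 + l*(31*d^2 + 8*d + 1) + 2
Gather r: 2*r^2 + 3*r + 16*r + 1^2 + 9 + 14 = 2*r^2 + 19*r + 24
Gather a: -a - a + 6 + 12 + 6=24 - 2*a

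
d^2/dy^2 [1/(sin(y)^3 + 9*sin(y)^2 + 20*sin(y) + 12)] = (-9*sin(y)^5 - 90*sin(y)^4 - 262*sin(y)^3 - 26*sin(y)^2 + 664*sin(y) + 584)/((sin(y) + 1)^2*(sin(y) + 2)^3*(sin(y) + 6)^3)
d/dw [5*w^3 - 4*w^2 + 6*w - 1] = 15*w^2 - 8*w + 6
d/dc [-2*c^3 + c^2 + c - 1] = -6*c^2 + 2*c + 1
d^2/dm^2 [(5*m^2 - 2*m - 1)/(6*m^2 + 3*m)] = 2*(-18*m^3 - 12*m^2 - 6*m - 1)/(3*m^3*(8*m^3 + 12*m^2 + 6*m + 1))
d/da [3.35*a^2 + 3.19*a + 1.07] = 6.7*a + 3.19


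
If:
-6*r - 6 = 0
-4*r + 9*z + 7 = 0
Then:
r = -1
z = -11/9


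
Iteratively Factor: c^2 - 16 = (c - 4)*(c + 4)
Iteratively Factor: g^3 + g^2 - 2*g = (g - 1)*(g^2 + 2*g) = g*(g - 1)*(g + 2)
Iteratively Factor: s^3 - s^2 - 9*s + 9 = (s - 3)*(s^2 + 2*s - 3) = (s - 3)*(s - 1)*(s + 3)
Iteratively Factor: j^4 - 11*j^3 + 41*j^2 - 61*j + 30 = (j - 1)*(j^3 - 10*j^2 + 31*j - 30) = (j - 3)*(j - 1)*(j^2 - 7*j + 10) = (j - 3)*(j - 2)*(j - 1)*(j - 5)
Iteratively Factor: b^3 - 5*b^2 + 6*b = (b - 2)*(b^2 - 3*b) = b*(b - 2)*(b - 3)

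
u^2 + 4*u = u*(u + 4)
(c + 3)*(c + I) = c^2 + 3*c + I*c + 3*I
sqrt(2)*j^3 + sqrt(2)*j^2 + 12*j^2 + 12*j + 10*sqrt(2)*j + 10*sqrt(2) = (j + sqrt(2))*(j + 5*sqrt(2))*(sqrt(2)*j + sqrt(2))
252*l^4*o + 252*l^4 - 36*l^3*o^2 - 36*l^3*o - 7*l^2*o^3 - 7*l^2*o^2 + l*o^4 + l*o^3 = (-7*l + o)*(-6*l + o)*(6*l + o)*(l*o + l)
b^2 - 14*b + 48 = (b - 8)*(b - 6)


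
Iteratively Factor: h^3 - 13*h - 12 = (h + 1)*(h^2 - h - 12) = (h - 4)*(h + 1)*(h + 3)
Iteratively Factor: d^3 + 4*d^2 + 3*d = (d + 1)*(d^2 + 3*d) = (d + 1)*(d + 3)*(d)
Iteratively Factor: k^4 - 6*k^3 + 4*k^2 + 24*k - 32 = (k - 4)*(k^3 - 2*k^2 - 4*k + 8) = (k - 4)*(k - 2)*(k^2 - 4) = (k - 4)*(k - 2)^2*(k + 2)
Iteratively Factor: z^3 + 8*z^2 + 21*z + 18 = (z + 3)*(z^2 + 5*z + 6) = (z + 3)^2*(z + 2)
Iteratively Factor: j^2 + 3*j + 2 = (j + 2)*(j + 1)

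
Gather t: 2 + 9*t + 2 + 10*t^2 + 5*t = 10*t^2 + 14*t + 4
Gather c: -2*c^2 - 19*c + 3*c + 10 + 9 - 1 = -2*c^2 - 16*c + 18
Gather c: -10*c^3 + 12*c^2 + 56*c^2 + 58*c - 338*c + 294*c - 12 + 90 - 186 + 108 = -10*c^3 + 68*c^2 + 14*c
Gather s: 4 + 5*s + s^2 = s^2 + 5*s + 4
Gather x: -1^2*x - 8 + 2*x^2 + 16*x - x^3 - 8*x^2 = -x^3 - 6*x^2 + 15*x - 8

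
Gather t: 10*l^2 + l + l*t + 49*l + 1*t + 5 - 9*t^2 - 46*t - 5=10*l^2 + 50*l - 9*t^2 + t*(l - 45)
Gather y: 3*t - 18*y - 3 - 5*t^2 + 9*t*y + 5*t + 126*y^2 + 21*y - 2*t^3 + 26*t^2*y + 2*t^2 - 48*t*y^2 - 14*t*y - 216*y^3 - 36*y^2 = -2*t^3 - 3*t^2 + 8*t - 216*y^3 + y^2*(90 - 48*t) + y*(26*t^2 - 5*t + 3) - 3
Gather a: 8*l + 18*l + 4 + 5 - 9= 26*l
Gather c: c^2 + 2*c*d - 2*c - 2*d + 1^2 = c^2 + c*(2*d - 2) - 2*d + 1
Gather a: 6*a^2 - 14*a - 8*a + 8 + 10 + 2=6*a^2 - 22*a + 20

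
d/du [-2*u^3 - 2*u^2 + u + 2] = -6*u^2 - 4*u + 1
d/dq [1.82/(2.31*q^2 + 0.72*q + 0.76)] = (-8.4084*q - 1.3104)/(2.31*q^2 + 0.72*q + 0.76)^2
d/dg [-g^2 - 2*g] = -2*g - 2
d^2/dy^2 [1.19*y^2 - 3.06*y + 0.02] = 2.38000000000000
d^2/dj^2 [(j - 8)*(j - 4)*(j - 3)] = 6*j - 30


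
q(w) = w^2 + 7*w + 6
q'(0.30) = 7.60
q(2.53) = 30.11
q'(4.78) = 16.56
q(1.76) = 21.42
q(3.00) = 36.00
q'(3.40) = 13.80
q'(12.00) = 31.00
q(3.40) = 41.36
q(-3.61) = -6.24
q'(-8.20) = -9.40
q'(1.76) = 10.52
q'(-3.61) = -0.22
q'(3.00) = 13.00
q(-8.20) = 15.84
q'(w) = 2*w + 7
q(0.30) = 8.19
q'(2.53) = 12.06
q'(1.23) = 9.46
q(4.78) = 62.31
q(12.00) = 234.00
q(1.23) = 16.12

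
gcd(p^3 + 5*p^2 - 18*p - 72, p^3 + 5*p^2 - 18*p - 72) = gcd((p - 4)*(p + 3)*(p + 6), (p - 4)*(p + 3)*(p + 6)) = p^3 + 5*p^2 - 18*p - 72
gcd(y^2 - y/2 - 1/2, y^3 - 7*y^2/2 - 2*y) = y + 1/2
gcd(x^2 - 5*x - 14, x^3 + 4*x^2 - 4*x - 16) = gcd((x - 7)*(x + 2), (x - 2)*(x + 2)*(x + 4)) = x + 2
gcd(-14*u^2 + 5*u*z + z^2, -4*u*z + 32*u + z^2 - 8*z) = 1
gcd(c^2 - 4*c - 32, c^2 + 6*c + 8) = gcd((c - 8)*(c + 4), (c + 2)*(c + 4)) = c + 4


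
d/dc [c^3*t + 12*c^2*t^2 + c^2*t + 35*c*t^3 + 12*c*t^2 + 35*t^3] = t*(3*c^2 + 24*c*t + 2*c + 35*t^2 + 12*t)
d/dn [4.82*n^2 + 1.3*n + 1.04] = 9.64*n + 1.3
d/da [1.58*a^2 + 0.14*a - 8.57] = 3.16*a + 0.14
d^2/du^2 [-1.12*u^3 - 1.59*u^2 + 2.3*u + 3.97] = -6.72*u - 3.18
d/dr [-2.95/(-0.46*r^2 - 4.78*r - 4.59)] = (-2.714*r - 14.101)/(0.46*r^2 + 4.78*r + 4.59)^2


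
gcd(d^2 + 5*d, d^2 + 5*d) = d^2 + 5*d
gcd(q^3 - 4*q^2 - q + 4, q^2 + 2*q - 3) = q - 1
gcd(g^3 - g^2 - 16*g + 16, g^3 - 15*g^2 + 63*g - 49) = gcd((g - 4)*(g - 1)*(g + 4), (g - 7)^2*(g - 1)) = g - 1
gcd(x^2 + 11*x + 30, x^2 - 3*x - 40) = x + 5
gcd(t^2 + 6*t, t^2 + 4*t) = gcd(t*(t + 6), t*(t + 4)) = t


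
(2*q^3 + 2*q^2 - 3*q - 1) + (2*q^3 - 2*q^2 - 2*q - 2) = 4*q^3 - 5*q - 3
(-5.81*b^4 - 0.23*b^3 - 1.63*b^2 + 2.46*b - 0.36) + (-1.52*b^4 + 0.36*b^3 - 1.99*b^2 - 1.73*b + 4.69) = -7.33*b^4 + 0.13*b^3 - 3.62*b^2 + 0.73*b + 4.33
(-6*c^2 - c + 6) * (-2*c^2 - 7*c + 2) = 12*c^4 + 44*c^3 - 17*c^2 - 44*c + 12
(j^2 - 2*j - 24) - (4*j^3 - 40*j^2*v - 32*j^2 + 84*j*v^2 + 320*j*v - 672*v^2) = -4*j^3 + 40*j^2*v + 33*j^2 - 84*j*v^2 - 320*j*v - 2*j + 672*v^2 - 24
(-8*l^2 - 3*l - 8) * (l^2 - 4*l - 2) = -8*l^4 + 29*l^3 + 20*l^2 + 38*l + 16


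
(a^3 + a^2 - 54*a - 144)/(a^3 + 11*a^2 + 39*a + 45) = (a^2 - 2*a - 48)/(a^2 + 8*a + 15)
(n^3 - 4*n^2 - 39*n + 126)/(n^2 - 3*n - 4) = (-n^3 + 4*n^2 + 39*n - 126)/(-n^2 + 3*n + 4)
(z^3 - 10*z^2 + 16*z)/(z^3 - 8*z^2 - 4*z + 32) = z/(z + 2)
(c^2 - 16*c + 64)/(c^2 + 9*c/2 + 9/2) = 2*(c^2 - 16*c + 64)/(2*c^2 + 9*c + 9)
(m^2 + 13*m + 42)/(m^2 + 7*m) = (m + 6)/m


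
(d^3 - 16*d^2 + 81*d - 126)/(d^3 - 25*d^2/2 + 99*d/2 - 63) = 2*(d - 7)/(2*d - 7)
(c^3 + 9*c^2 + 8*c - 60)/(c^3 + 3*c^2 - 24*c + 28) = (c^2 + 11*c + 30)/(c^2 + 5*c - 14)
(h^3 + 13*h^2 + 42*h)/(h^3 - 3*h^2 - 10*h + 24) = h*(h^2 + 13*h + 42)/(h^3 - 3*h^2 - 10*h + 24)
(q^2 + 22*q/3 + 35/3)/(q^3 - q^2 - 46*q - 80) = (q + 7/3)/(q^2 - 6*q - 16)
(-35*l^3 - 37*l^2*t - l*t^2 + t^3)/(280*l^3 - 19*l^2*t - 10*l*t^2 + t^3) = (l + t)/(-8*l + t)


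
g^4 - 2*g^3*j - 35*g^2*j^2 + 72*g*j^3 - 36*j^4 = (g - 6*j)*(g - j)^2*(g + 6*j)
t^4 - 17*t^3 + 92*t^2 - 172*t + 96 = (t - 8)*(t - 6)*(t - 2)*(t - 1)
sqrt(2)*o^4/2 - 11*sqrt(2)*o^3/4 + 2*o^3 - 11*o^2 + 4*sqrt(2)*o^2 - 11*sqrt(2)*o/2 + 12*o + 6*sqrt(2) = (o - 4)*(o - 3/2)*(o + sqrt(2))*(sqrt(2)*o/2 + 1)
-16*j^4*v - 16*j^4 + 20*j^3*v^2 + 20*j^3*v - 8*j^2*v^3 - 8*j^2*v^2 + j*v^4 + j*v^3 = (-4*j + v)*(-2*j + v)^2*(j*v + j)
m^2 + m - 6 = (m - 2)*(m + 3)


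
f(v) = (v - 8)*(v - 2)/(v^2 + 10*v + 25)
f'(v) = (-2*v - 10)*(v - 8)*(v - 2)/(v^2 + 10*v + 25)^2 + (v - 8)/(v^2 + 10*v + 25) + (v - 2)/(v^2 + 10*v + 25)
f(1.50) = 0.08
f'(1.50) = -0.19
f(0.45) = 0.39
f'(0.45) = -0.45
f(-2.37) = 6.55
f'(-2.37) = -7.11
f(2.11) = -0.01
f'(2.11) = -0.11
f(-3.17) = 17.24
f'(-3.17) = -23.73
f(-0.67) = 1.23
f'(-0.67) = -1.18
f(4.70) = -0.09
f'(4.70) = 0.01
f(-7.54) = 22.98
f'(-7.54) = 14.21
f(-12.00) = 5.71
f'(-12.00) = 0.94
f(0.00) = 0.64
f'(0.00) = -0.66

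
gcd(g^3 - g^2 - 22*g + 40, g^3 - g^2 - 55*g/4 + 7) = g - 4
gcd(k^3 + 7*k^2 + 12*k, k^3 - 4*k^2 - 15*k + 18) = k + 3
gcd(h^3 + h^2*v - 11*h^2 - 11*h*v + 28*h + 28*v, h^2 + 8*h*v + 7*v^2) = h + v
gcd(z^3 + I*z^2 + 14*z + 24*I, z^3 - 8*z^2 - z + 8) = 1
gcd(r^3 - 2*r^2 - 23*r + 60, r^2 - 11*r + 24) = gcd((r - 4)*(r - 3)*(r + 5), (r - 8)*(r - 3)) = r - 3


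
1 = 1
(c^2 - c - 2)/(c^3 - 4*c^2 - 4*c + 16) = (c + 1)/(c^2 - 2*c - 8)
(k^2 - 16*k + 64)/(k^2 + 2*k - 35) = (k^2 - 16*k + 64)/(k^2 + 2*k - 35)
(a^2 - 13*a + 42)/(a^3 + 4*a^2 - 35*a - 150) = (a - 7)/(a^2 + 10*a + 25)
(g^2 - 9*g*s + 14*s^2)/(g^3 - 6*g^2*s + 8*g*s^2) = (-g + 7*s)/(g*(-g + 4*s))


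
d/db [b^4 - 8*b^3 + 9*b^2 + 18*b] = 4*b^3 - 24*b^2 + 18*b + 18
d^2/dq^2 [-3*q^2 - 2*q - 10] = -6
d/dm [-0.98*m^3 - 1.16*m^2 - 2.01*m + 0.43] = -2.94*m^2 - 2.32*m - 2.01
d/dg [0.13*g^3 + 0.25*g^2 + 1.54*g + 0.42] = 0.39*g^2 + 0.5*g + 1.54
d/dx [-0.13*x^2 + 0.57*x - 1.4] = 0.57 - 0.26*x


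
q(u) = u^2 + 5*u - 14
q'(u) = 2*u + 5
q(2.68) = 6.58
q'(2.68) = 10.36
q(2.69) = 6.69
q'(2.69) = 10.38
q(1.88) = -1.07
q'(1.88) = 8.76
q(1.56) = -3.77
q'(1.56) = 8.12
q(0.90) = -8.69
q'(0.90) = 6.80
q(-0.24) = -15.14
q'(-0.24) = 4.52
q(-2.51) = -20.25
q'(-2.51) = -0.02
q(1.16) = -6.85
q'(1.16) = 7.32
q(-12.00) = 70.00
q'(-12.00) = -19.00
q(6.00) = 52.00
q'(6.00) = 17.00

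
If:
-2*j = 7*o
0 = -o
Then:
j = 0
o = 0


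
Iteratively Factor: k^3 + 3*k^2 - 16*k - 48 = (k + 4)*(k^2 - k - 12) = (k - 4)*(k + 4)*(k + 3)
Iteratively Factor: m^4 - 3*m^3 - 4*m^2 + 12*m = (m - 3)*(m^3 - 4*m) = m*(m - 3)*(m^2 - 4) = m*(m - 3)*(m - 2)*(m + 2)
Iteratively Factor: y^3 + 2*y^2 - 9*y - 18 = (y - 3)*(y^2 + 5*y + 6) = (y - 3)*(y + 3)*(y + 2)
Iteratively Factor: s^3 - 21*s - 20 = (s + 1)*(s^2 - s - 20) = (s - 5)*(s + 1)*(s + 4)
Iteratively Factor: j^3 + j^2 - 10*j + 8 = (j + 4)*(j^2 - 3*j + 2) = (j - 2)*(j + 4)*(j - 1)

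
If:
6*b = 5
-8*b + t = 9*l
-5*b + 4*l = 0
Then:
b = 5/6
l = 25/24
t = 385/24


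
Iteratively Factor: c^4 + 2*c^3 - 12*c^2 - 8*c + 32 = (c - 2)*(c^3 + 4*c^2 - 4*c - 16) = (c - 2)^2*(c^2 + 6*c + 8) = (c - 2)^2*(c + 2)*(c + 4)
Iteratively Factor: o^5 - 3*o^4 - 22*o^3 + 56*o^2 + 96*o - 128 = (o - 4)*(o^4 + o^3 - 18*o^2 - 16*o + 32) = (o - 4)*(o - 1)*(o^3 + 2*o^2 - 16*o - 32) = (o - 4)^2*(o - 1)*(o^2 + 6*o + 8) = (o - 4)^2*(o - 1)*(o + 4)*(o + 2)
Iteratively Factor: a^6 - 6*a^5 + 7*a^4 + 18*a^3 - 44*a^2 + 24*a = (a - 2)*(a^5 - 4*a^4 - a^3 + 16*a^2 - 12*a) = (a - 2)*(a + 2)*(a^4 - 6*a^3 + 11*a^2 - 6*a) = (a - 3)*(a - 2)*(a + 2)*(a^3 - 3*a^2 + 2*a) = a*(a - 3)*(a - 2)*(a + 2)*(a^2 - 3*a + 2) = a*(a - 3)*(a - 2)^2*(a + 2)*(a - 1)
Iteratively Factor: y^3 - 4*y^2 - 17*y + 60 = (y - 5)*(y^2 + y - 12) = (y - 5)*(y + 4)*(y - 3)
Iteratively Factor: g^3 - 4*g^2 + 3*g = (g - 3)*(g^2 - g) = g*(g - 3)*(g - 1)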